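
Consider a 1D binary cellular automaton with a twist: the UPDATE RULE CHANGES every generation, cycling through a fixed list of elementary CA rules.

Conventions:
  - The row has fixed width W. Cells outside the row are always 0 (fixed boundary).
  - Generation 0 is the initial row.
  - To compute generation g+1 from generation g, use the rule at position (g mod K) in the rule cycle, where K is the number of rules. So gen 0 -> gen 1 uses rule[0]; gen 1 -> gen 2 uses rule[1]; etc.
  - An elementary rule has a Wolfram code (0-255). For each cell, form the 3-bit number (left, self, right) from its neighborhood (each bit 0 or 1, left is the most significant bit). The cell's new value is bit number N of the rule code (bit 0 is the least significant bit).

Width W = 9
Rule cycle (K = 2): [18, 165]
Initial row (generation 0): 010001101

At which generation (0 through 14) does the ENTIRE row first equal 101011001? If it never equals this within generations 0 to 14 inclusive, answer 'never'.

Answer: never

Derivation:
Gen 0: 010001101
Gen 1 (rule 18): 101010000
Gen 2 (rule 165): 111110111
Gen 3 (rule 18): 000000000
Gen 4 (rule 165): 111111111
Gen 5 (rule 18): 000000000
Gen 6 (rule 165): 111111111
Gen 7 (rule 18): 000000000
Gen 8 (rule 165): 111111111
Gen 9 (rule 18): 000000000
Gen 10 (rule 165): 111111111
Gen 11 (rule 18): 000000000
Gen 12 (rule 165): 111111111
Gen 13 (rule 18): 000000000
Gen 14 (rule 165): 111111111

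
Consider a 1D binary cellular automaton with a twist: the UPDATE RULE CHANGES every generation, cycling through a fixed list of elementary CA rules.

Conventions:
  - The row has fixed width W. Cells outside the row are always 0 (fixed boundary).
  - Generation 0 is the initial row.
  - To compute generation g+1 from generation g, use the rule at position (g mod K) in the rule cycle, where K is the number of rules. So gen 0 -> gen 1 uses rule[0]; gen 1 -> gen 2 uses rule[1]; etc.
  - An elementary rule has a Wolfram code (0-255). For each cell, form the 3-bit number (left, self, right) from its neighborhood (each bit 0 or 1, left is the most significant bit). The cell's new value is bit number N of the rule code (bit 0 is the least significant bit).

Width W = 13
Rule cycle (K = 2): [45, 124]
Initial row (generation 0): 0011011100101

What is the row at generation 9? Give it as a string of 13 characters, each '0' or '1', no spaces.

Answer: 1000011000100

Derivation:
Gen 0: 0011011100101
Gen 1 (rule 45): 1010110000111
Gen 2 (rule 124): 1111111000101
Gen 3 (rule 45): 1000000010111
Gen 4 (rule 124): 1100000011101
Gen 5 (rule 45): 1001111010011
Gen 6 (rule 124): 1101001111011
Gen 7 (rule 45): 1011001000110
Gen 8 (rule 124): 1111101100111
Gen 9 (rule 45): 1000011000100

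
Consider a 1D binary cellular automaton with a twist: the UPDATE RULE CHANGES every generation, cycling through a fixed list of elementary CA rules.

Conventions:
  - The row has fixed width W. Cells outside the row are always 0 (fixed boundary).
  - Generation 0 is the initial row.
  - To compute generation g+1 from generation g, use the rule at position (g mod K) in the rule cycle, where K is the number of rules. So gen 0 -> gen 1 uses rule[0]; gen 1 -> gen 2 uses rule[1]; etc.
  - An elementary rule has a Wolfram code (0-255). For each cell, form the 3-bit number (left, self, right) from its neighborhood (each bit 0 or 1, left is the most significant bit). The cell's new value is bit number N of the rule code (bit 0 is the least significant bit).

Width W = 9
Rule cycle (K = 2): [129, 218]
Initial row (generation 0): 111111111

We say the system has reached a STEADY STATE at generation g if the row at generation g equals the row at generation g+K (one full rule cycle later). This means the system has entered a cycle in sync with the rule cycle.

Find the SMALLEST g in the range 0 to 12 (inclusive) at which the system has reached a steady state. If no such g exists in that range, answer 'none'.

Gen 0: 111111111
Gen 1 (rule 129): 011111110
Gen 2 (rule 218): 111111111
Gen 3 (rule 129): 011111110
Gen 4 (rule 218): 111111111
Gen 5 (rule 129): 011111110
Gen 6 (rule 218): 111111111
Gen 7 (rule 129): 011111110
Gen 8 (rule 218): 111111111
Gen 9 (rule 129): 011111110
Gen 10 (rule 218): 111111111
Gen 11 (rule 129): 011111110
Gen 12 (rule 218): 111111111
Gen 13 (rule 129): 011111110
Gen 14 (rule 218): 111111111

Answer: 0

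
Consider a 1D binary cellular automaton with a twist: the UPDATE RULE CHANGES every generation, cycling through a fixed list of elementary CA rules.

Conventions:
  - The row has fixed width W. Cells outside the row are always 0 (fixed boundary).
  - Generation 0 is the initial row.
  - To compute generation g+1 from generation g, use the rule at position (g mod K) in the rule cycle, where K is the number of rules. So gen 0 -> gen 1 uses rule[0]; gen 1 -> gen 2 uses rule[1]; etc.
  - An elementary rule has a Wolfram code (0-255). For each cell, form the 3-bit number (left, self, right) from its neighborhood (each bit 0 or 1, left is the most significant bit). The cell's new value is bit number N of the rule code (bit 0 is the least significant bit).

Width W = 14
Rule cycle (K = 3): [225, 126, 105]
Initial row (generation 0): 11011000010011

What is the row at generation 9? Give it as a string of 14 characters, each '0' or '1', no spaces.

Answer: 01000000100110

Derivation:
Gen 0: 11011000010011
Gen 1 (rule 225): 01101011000001
Gen 2 (rule 126): 11111111100011
Gen 3 (rule 105): 10000000101011
Gen 4 (rule 225): 00111110010101
Gen 5 (rule 126): 01100011111111
Gen 6 (rule 105): 01101010000001
Gen 7 (rule 225): 00110100111100
Gen 8 (rule 126): 01111111100110
Gen 9 (rule 105): 01000000100110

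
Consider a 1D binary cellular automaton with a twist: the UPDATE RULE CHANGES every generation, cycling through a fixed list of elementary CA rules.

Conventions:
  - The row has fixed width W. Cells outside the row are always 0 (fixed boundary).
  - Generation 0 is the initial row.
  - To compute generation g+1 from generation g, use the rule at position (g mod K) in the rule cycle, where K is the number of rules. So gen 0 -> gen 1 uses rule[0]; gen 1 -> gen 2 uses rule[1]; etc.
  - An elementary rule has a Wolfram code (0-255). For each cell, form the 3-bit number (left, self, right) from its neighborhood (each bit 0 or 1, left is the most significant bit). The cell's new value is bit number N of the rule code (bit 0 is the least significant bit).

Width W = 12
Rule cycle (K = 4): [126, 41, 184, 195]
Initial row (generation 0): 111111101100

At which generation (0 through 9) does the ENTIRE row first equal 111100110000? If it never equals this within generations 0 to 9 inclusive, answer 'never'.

Answer: 9

Derivation:
Gen 0: 111111101100
Gen 1 (rule 126): 100000111110
Gen 2 (rule 41): 001110100000
Gen 3 (rule 184): 001101010000
Gen 4 (rule 195): 110100000111
Gen 5 (rule 126): 111110001101
Gen 6 (rule 41): 100000101010
Gen 7 (rule 184): 010000010101
Gen 8 (rule 195): 100111100000
Gen 9 (rule 126): 111100110000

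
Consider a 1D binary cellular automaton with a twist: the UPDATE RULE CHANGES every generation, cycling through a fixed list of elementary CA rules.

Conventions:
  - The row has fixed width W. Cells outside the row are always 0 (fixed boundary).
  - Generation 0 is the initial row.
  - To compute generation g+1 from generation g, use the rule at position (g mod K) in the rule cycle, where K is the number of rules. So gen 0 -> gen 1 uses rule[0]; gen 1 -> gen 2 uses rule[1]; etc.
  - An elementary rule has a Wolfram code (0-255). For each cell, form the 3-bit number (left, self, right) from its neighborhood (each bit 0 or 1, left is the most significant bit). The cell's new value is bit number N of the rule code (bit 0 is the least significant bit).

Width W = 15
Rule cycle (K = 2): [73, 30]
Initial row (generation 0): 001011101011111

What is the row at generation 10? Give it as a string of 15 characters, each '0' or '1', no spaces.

Gen 0: 001011101011111
Gen 1 (rule 73): 100010100010001
Gen 2 (rule 30): 110110110111011
Gen 3 (rule 73): 110110110101011
Gen 4 (rule 30): 100100100101010
Gen 5 (rule 73): 000000000000000
Gen 6 (rule 30): 000000000000000
Gen 7 (rule 73): 111111111111111
Gen 8 (rule 30): 100000000000000
Gen 9 (rule 73): 001111111111111
Gen 10 (rule 30): 011000000000000

Answer: 011000000000000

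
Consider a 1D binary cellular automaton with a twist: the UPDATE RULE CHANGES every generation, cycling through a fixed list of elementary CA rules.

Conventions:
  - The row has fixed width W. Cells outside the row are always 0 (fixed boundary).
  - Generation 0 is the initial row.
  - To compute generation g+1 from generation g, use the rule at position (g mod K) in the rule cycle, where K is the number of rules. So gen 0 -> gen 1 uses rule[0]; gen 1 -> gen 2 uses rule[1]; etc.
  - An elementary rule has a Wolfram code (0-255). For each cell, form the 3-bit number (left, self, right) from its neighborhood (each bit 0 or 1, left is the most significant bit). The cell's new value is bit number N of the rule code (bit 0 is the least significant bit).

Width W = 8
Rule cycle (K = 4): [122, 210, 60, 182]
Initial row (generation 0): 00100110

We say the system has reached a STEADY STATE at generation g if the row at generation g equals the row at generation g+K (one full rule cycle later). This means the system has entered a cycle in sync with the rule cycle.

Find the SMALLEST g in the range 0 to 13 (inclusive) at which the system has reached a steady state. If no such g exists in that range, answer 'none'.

Answer: none

Derivation:
Gen 0: 00100110
Gen 1 (rule 122): 01011111
Gen 2 (rule 210): 10001111
Gen 3 (rule 60): 11001000
Gen 4 (rule 182): 00111100
Gen 5 (rule 122): 01100110
Gen 6 (rule 210): 10111011
Gen 7 (rule 60): 11100110
Gen 8 (rule 182): 01011001
Gen 9 (rule 122): 10111110
Gen 10 (rule 210): 00011111
Gen 11 (rule 60): 00010000
Gen 12 (rule 182): 00111000
Gen 13 (rule 122): 01101100
Gen 14 (rule 210): 10100110
Gen 15 (rule 60): 11110101
Gen 16 (rule 182): 01101111
Gen 17 (rule 122): 11111001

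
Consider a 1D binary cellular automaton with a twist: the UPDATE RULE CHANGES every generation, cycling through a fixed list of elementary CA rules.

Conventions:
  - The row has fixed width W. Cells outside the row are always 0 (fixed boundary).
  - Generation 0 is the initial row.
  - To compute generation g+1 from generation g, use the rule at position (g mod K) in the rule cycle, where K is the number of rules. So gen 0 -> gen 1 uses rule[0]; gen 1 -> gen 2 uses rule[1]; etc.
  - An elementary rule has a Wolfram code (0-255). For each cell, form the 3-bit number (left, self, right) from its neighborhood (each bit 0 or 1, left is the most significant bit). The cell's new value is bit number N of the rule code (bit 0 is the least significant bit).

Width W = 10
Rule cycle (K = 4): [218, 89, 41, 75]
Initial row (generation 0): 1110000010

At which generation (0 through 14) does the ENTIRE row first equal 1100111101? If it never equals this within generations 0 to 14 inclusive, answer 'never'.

Gen 0: 1110000010
Gen 1 (rule 218): 1111000101
Gen 2 (rule 89): 1001110000
Gen 3 (rule 41): 0001000111
Gen 4 (rule 75): 1110011101
Gen 5 (rule 218): 1111111100
Gen 6 (rule 89): 1000000111
Gen 7 (rule 41): 0011110100
Gen 8 (rule 75): 1110010001
Gen 9 (rule 218): 1111101010
Gen 10 (rule 89): 1000100001
Gen 11 (rule 41): 0010001100
Gen 12 (rule 75): 1100111101
Gen 13 (rule 218): 1111111100
Gen 14 (rule 89): 1000000111

Answer: 12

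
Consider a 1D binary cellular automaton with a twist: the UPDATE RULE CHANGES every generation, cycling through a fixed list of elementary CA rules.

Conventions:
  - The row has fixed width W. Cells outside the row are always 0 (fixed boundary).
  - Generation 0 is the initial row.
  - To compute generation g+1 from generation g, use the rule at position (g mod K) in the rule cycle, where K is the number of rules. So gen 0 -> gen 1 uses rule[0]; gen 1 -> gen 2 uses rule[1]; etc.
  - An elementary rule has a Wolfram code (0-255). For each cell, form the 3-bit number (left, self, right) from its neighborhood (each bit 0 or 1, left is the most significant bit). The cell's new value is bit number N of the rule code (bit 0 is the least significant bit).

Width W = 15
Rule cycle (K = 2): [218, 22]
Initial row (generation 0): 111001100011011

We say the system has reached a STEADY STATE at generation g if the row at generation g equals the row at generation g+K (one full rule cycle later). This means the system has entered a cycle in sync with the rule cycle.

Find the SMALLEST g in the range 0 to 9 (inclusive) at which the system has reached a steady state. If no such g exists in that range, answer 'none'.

Gen 0: 111001100011011
Gen 1 (rule 218): 111111110111011
Gen 2 (rule 22): 000000000000000
Gen 3 (rule 218): 000000000000000
Gen 4 (rule 22): 000000000000000
Gen 5 (rule 218): 000000000000000
Gen 6 (rule 22): 000000000000000
Gen 7 (rule 218): 000000000000000
Gen 8 (rule 22): 000000000000000
Gen 9 (rule 218): 000000000000000
Gen 10 (rule 22): 000000000000000
Gen 11 (rule 218): 000000000000000

Answer: 2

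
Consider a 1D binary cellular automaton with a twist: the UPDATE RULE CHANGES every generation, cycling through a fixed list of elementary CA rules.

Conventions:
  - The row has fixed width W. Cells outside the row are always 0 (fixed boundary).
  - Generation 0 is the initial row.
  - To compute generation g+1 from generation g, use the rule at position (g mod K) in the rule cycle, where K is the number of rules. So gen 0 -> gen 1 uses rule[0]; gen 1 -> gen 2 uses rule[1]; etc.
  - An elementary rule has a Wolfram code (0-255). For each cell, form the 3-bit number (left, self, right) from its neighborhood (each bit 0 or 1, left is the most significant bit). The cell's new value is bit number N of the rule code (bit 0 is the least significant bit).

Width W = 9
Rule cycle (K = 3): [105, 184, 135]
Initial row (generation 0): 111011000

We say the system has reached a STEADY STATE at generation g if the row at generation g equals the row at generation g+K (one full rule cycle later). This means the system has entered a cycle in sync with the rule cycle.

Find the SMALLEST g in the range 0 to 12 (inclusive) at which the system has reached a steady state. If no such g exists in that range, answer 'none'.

Answer: none

Derivation:
Gen 0: 111011000
Gen 1 (rule 105): 101111011
Gen 2 (rule 184): 011110110
Gen 3 (rule 135): 101100000
Gen 4 (rule 105): 011101111
Gen 5 (rule 184): 011011110
Gen 6 (rule 135): 100001100
Gen 7 (rule 105): 001101101
Gen 8 (rule 184): 001011010
Gen 9 (rule 135): 111000010
Gen 10 (rule 105): 101011000
Gen 11 (rule 184): 010110100
Gen 12 (rule 135): 110000101
Gen 13 (rule 105): 110110010
Gen 14 (rule 184): 101101001
Gen 15 (rule 135): 100001011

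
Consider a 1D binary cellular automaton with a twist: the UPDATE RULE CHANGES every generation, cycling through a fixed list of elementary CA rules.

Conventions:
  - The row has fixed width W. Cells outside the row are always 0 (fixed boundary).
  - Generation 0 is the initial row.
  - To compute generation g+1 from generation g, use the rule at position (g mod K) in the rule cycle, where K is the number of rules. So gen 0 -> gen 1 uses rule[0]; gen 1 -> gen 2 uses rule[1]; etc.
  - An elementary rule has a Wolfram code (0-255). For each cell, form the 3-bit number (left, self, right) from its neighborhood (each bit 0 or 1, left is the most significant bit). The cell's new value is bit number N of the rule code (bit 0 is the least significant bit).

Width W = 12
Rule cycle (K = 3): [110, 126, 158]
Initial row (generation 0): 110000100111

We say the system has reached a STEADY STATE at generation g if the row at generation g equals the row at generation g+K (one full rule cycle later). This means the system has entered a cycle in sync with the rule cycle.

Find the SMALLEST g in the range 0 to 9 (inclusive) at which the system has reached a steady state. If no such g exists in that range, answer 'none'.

Answer: none

Derivation:
Gen 0: 110000100111
Gen 1 (rule 110): 110001101101
Gen 2 (rule 126): 111011111111
Gen 3 (rule 158): 110011111110
Gen 4 (rule 110): 110110000010
Gen 5 (rule 126): 111111000111
Gen 6 (rule 158): 111110101110
Gen 7 (rule 110): 100011111010
Gen 8 (rule 126): 110110001111
Gen 9 (rule 158): 100101011110
Gen 10 (rule 110): 101111110010
Gen 11 (rule 126): 111000011111
Gen 12 (rule 158): 110100111110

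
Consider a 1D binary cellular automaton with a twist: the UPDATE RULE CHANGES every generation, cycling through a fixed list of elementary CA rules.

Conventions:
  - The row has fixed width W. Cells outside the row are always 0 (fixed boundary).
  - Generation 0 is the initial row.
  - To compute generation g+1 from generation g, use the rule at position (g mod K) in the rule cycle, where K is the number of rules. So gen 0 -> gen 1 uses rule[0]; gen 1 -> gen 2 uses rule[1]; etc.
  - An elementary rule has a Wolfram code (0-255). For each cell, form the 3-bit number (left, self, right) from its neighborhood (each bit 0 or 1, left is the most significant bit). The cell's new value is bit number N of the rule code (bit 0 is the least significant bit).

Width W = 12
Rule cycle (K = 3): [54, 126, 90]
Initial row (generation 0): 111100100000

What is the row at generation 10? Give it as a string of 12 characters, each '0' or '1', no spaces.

Answer: 110000000011

Derivation:
Gen 0: 111100100000
Gen 1 (rule 54): 000011110000
Gen 2 (rule 126): 000110011000
Gen 3 (rule 90): 001111111100
Gen 4 (rule 54): 010000000010
Gen 5 (rule 126): 111000000111
Gen 6 (rule 90): 101100001101
Gen 7 (rule 54): 110010010011
Gen 8 (rule 126): 111111111111
Gen 9 (rule 90): 100000000001
Gen 10 (rule 54): 110000000011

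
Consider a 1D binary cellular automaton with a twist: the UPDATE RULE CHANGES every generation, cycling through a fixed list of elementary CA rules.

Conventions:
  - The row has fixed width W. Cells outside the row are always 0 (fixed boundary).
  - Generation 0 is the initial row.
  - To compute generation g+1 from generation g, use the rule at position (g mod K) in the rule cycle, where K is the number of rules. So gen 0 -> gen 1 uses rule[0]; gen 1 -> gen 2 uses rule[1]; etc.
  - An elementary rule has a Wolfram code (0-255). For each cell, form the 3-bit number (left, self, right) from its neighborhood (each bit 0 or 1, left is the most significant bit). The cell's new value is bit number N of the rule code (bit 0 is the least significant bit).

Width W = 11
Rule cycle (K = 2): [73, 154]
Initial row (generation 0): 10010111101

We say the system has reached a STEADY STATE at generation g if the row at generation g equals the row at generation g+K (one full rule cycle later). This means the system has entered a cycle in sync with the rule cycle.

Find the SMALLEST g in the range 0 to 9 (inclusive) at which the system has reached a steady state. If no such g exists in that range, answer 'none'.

Answer: none

Derivation:
Gen 0: 10010111101
Gen 1 (rule 73): 00000100100
Gen 2 (rule 154): 00001011010
Gen 3 (rule 73): 11100011000
Gen 4 (rule 154): 11010110100
Gen 5 (rule 73): 11000110001
Gen 6 (rule 154): 10101101010
Gen 7 (rule 73): 00001100000
Gen 8 (rule 154): 00011010000
Gen 9 (rule 73): 11011000111
Gen 10 (rule 154): 10010101110
Gen 11 (rule 73): 00000001010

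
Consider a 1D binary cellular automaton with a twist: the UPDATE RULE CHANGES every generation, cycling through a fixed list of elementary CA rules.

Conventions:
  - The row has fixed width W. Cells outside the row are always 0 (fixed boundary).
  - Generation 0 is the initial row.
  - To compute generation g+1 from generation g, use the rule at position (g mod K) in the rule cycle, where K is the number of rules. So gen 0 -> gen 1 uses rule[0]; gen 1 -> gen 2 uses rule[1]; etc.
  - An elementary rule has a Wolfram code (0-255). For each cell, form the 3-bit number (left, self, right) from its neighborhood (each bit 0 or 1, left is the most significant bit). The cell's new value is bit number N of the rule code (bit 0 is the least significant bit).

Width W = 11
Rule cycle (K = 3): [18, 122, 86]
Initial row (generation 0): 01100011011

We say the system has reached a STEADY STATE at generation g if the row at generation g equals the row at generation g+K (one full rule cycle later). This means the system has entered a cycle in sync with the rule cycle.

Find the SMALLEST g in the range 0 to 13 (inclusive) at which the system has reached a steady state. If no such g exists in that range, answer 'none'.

Gen 0: 01100011011
Gen 1 (rule 18): 10010100000
Gen 2 (rule 122): 01101010000
Gen 3 (rule 86): 10101011000
Gen 4 (rule 18): 00000000100
Gen 5 (rule 122): 00000001010
Gen 6 (rule 86): 00000011011
Gen 7 (rule 18): 00000100000
Gen 8 (rule 122): 00001010000
Gen 9 (rule 86): 00011011000
Gen 10 (rule 18): 00100000100
Gen 11 (rule 122): 01010001010
Gen 12 (rule 86): 11011011011
Gen 13 (rule 18): 00000000000
Gen 14 (rule 122): 00000000000
Gen 15 (rule 86): 00000000000
Gen 16 (rule 18): 00000000000

Answer: 13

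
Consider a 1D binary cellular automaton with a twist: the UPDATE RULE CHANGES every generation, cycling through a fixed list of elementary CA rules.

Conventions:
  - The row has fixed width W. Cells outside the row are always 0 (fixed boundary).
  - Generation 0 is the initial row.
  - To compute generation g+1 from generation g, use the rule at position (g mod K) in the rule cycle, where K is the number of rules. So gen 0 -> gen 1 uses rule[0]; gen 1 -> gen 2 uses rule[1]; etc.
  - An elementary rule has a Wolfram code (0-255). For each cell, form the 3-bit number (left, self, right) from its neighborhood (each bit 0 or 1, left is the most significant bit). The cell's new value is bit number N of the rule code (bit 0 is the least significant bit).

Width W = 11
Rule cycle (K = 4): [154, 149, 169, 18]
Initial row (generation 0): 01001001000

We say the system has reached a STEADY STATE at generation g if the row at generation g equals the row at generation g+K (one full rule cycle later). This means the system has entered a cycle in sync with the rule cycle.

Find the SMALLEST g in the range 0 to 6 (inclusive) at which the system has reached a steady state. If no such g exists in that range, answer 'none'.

Gen 0: 01001001000
Gen 1 (rule 154): 10110110100
Gen 2 (rule 149): 10000000111
Gen 3 (rule 169): 00111110110
Gen 4 (rule 18): 01000000001
Gen 5 (rule 154): 10100000010
Gen 6 (rule 149): 10111111011
Gen 7 (rule 169): 01111110110
Gen 8 (rule 18): 10000000001
Gen 9 (rule 154): 01000000010
Gen 10 (rule 149): 01111111011

Answer: none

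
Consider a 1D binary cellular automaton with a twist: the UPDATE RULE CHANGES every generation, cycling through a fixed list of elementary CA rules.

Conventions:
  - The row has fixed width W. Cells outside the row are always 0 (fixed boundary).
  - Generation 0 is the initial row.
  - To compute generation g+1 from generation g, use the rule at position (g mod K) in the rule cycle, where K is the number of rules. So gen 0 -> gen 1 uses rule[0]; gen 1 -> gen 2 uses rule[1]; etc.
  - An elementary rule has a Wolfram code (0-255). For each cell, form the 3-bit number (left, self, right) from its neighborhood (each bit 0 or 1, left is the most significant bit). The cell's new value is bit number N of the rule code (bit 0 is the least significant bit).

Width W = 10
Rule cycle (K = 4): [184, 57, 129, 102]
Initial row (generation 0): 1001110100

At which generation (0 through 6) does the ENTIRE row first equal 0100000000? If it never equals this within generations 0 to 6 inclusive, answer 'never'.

Gen 0: 1001110100
Gen 1 (rule 184): 0101101010
Gen 2 (rule 57): 0011010101
Gen 3 (rule 129): 1000000000
Gen 4 (rule 102): 1000000000
Gen 5 (rule 184): 0100000000
Gen 6 (rule 57): 0011111111

Answer: 5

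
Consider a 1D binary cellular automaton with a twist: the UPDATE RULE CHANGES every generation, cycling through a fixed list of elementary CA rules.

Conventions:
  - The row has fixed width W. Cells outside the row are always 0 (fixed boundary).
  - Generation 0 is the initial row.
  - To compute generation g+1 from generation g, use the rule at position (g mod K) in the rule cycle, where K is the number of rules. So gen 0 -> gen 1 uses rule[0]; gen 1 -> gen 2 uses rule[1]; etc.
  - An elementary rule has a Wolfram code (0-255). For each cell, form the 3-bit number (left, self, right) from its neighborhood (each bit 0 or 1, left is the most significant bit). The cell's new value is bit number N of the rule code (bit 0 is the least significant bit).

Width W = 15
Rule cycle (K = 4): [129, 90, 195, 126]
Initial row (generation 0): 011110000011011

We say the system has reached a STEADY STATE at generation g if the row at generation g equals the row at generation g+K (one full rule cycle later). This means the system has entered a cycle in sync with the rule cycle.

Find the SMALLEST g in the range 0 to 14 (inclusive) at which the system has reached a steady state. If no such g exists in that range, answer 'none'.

Gen 0: 011110000011011
Gen 1 (rule 129): 001100111000000
Gen 2 (rule 90): 011111101100000
Gen 3 (rule 195): 101111100101111
Gen 4 (rule 126): 111000111111001
Gen 5 (rule 129): 010010011110000
Gen 6 (rule 90): 101101110011000
Gen 7 (rule 195): 000100110101011
Gen 8 (rule 126): 001111111111111
Gen 9 (rule 129): 100111111111110
Gen 10 (rule 90): 011100000000011
Gen 11 (rule 195): 101101111111101
Gen 12 (rule 126): 111111000000111
Gen 13 (rule 129): 011110011110010
Gen 14 (rule 90): 110011110011101
Gen 15 (rule 195): 010101110101100
Gen 16 (rule 126): 111111011111110
Gen 17 (rule 129): 011110001111100
Gen 18 (rule 90): 110011011000110

Answer: none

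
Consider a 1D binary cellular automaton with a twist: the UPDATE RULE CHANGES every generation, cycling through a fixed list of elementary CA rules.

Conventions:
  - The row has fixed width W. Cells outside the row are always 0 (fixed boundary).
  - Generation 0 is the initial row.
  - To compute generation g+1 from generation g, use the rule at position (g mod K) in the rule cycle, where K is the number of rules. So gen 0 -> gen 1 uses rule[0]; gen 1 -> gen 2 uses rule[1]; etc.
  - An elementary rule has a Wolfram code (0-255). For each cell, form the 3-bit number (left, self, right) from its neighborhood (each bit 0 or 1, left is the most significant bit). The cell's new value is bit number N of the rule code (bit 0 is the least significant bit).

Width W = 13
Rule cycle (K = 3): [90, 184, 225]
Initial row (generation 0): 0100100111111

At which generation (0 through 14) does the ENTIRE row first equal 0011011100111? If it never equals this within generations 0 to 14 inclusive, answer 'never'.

Answer: 3

Derivation:
Gen 0: 0100100111111
Gen 1 (rule 90): 1011011100001
Gen 2 (rule 184): 0110111010000
Gen 3 (rule 225): 0011011100111
Gen 4 (rule 90): 0111010111101
Gen 5 (rule 184): 0110101111010
Gen 6 (rule 225): 0011010111100
Gen 7 (rule 90): 0111000100110
Gen 8 (rule 184): 0110100010101
Gen 9 (rule 225): 0011001001010
Gen 10 (rule 90): 0111110110001
Gen 11 (rule 184): 0111101101000
Gen 12 (rule 225): 0011110110011
Gen 13 (rule 90): 0110010111111
Gen 14 (rule 184): 0101001111110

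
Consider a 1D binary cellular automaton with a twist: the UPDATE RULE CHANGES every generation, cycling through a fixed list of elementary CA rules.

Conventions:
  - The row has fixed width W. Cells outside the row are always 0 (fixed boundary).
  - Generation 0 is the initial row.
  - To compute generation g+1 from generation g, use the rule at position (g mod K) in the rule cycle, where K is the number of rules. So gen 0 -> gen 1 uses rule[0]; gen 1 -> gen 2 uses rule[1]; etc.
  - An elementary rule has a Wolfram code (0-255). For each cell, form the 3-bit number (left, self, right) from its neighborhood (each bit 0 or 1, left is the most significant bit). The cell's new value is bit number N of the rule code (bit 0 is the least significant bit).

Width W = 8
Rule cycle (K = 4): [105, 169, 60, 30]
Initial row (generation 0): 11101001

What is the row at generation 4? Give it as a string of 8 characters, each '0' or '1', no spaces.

Answer: 11010110

Derivation:
Gen 0: 11101001
Gen 1 (rule 105): 10110000
Gen 2 (rule 169): 01100111
Gen 3 (rule 60): 01010100
Gen 4 (rule 30): 11010110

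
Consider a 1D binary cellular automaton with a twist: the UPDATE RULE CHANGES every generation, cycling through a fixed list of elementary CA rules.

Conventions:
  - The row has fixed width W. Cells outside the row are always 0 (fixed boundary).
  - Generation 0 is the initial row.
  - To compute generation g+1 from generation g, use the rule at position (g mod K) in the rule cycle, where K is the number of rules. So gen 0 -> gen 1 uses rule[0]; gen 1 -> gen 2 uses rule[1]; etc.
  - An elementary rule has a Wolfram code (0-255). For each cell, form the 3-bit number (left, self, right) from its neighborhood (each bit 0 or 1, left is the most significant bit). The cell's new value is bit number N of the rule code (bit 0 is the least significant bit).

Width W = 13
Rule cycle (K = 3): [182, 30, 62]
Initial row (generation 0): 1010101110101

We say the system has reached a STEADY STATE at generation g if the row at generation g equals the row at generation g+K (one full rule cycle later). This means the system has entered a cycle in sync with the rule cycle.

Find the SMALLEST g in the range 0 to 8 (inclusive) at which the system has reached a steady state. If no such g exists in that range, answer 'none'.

Gen 0: 1010101110101
Gen 1 (rule 182): 1111110101111
Gen 2 (rule 30): 1000000101000
Gen 3 (rule 62): 1100001111100
Gen 4 (rule 182): 0010010111010
Gen 5 (rule 30): 0111110100011
Gen 6 (rule 62): 1100001110110
Gen 7 (rule 182): 0010010101001
Gen 8 (rule 30): 0111110101111
Gen 9 (rule 62): 1100001111000
Gen 10 (rule 182): 0010010110100
Gen 11 (rule 30): 0111110100110

Answer: none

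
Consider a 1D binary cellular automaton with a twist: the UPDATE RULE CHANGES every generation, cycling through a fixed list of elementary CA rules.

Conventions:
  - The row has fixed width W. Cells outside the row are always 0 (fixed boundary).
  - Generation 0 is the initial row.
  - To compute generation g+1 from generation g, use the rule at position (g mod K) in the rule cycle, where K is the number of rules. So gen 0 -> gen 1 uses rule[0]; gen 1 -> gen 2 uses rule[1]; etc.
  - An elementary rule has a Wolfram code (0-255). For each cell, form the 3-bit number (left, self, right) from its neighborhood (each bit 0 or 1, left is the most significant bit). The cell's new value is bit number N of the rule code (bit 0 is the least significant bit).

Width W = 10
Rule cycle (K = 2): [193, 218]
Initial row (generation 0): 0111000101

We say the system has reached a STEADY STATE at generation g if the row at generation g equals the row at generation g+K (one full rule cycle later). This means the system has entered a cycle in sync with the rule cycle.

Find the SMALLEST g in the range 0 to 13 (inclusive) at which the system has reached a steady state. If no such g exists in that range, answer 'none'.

Gen 0: 0111000101
Gen 1 (rule 193): 0011010000
Gen 2 (rule 218): 0111001000
Gen 3 (rule 193): 0011000011
Gen 4 (rule 218): 0111100111
Gen 5 (rule 193): 0011100011
Gen 6 (rule 218): 0111110111
Gen 7 (rule 193): 0011110011
Gen 8 (rule 218): 0111111111
Gen 9 (rule 193): 0011111111
Gen 10 (rule 218): 0111111111
Gen 11 (rule 193): 0011111111
Gen 12 (rule 218): 0111111111
Gen 13 (rule 193): 0011111111
Gen 14 (rule 218): 0111111111
Gen 15 (rule 193): 0011111111

Answer: 8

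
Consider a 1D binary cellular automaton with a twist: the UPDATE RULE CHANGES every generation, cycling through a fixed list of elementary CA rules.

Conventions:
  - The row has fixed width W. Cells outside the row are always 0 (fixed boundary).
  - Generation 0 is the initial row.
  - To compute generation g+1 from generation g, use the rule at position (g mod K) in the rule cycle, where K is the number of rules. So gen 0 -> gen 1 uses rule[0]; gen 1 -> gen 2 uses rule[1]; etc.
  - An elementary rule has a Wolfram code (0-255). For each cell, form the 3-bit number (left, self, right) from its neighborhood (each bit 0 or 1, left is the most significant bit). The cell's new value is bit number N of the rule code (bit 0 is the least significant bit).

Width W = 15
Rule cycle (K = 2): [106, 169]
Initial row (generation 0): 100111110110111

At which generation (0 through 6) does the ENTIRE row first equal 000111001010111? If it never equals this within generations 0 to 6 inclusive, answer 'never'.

Gen 0: 100111110110111
Gen 1 (rule 106): 001100011111101
Gen 2 (rule 169): 101001011111010
Gen 3 (rule 106): 010010110001100
Gen 4 (rule 169): 000001100101001
Gen 5 (rule 106): 000011101010010
Gen 6 (rule 169): 111011010100000

Answer: never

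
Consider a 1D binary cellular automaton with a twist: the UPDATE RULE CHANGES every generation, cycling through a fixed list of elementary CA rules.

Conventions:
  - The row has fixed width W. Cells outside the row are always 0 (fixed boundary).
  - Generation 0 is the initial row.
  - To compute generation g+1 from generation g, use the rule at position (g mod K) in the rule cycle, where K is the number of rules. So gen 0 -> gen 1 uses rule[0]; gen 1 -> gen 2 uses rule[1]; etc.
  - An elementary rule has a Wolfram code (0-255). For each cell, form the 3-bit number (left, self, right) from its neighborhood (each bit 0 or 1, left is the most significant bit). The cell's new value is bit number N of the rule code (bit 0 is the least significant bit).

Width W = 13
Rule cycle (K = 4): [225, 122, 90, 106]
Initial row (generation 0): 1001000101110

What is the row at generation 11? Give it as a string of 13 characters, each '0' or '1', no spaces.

Gen 0: 1001000101110
Gen 1 (rule 225): 0000010010110
Gen 2 (rule 122): 0000101101111
Gen 3 (rule 90): 0001001101001
Gen 4 (rule 106): 0010011110010
Gen 5 (rule 225): 1000001110000
Gen 6 (rule 122): 0100011011000
Gen 7 (rule 90): 1010111011100
Gen 8 (rule 106): 0101101110100
Gen 9 (rule 225): 0010110111001
Gen 10 (rule 122): 0101111101110
Gen 11 (rule 90): 1001000101011

Answer: 1001000101011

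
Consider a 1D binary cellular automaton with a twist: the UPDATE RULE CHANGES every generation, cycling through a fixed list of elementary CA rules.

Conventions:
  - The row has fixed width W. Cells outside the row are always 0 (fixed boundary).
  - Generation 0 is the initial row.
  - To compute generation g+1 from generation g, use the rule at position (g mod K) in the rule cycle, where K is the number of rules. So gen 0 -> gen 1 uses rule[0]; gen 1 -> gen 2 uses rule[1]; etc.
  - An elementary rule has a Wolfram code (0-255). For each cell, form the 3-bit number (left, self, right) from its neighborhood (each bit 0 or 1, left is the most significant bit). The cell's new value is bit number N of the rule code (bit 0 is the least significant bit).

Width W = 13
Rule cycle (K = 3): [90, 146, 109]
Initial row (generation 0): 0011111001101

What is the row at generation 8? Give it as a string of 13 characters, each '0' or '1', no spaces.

Answer: 0100010001010

Derivation:
Gen 0: 0011111001101
Gen 1 (rule 90): 0110001111100
Gen 2 (rule 146): 1001010111010
Gen 3 (rule 109): 1001111101110
Gen 4 (rule 90): 0111000101011
Gen 5 (rule 146): 1010101000000
Gen 6 (rule 109): 1111111011111
Gen 7 (rule 90): 1000001010001
Gen 8 (rule 146): 0100010001010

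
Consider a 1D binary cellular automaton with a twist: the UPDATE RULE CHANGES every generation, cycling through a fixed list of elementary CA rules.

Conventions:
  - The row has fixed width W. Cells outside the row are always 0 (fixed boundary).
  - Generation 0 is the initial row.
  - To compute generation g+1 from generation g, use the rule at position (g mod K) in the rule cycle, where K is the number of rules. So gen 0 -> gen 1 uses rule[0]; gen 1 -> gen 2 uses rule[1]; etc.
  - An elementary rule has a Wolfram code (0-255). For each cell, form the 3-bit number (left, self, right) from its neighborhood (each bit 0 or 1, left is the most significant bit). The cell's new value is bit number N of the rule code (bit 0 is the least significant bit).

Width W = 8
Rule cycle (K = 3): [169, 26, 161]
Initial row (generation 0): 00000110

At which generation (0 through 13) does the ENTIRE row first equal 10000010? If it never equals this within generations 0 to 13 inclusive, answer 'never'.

Answer: 2

Derivation:
Gen 0: 00000110
Gen 1 (rule 169): 11110100
Gen 2 (rule 26): 10000010
Gen 3 (rule 161): 00111000
Gen 4 (rule 169): 10110011
Gen 5 (rule 26): 00101110
Gen 6 (rule 161): 10010100
Gen 7 (rule 169): 00001001
Gen 8 (rule 26): 00010110
Gen 9 (rule 161): 11001000
Gen 10 (rule 169): 10000011
Gen 11 (rule 26): 01000110
Gen 12 (rule 161): 00010000
Gen 13 (rule 169): 11000111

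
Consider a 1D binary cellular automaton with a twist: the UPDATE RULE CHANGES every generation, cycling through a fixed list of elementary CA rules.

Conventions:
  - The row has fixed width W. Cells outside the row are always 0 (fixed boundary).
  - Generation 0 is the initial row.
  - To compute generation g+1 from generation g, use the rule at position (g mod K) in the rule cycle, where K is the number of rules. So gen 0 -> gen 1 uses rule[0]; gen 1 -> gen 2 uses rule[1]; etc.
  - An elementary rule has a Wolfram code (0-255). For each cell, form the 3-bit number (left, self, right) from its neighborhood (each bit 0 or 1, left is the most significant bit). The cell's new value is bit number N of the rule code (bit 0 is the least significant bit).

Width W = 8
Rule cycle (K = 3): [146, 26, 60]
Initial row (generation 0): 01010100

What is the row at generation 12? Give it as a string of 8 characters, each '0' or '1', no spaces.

Answer: 11110111

Derivation:
Gen 0: 01010100
Gen 1 (rule 146): 10000010
Gen 2 (rule 26): 01000101
Gen 3 (rule 60): 01100111
Gen 4 (rule 146): 10011010
Gen 5 (rule 26): 01110001
Gen 6 (rule 60): 01001001
Gen 7 (rule 146): 10110110
Gen 8 (rule 26): 00100101
Gen 9 (rule 60): 00110111
Gen 10 (rule 146): 01000010
Gen 11 (rule 26): 10100101
Gen 12 (rule 60): 11110111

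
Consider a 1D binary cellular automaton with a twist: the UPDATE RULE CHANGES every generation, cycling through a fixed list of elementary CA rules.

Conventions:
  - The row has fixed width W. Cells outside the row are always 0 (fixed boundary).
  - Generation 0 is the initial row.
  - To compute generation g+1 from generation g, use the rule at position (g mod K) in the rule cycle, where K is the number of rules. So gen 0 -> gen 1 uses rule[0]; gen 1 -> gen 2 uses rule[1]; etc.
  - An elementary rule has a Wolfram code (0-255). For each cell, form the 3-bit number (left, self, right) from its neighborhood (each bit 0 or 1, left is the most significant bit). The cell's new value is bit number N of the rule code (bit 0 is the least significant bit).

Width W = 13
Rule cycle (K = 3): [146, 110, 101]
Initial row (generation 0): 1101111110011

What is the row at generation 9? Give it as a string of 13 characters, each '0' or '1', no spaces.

Answer: 1100000010111

Derivation:
Gen 0: 1101111110011
Gen 1 (rule 146): 0000111101100
Gen 2 (rule 110): 0001100111100
Gen 3 (rule 101): 1100100000101
Gen 4 (rule 146): 0011010001000
Gen 5 (rule 110): 0111110011000
Gen 6 (rule 101): 0000010001011
Gen 7 (rule 146): 0000101010000
Gen 8 (rule 110): 0001111110000
Gen 9 (rule 101): 1100000010111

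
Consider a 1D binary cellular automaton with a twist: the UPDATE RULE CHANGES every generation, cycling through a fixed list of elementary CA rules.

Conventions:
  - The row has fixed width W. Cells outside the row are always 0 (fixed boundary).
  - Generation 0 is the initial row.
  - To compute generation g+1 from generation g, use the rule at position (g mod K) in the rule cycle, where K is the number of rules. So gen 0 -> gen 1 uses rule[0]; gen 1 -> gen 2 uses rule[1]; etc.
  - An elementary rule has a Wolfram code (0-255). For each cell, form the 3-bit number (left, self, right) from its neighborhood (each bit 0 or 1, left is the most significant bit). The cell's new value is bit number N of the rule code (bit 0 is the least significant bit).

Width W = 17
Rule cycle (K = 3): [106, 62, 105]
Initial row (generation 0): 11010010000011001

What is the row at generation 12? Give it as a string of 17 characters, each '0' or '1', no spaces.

Gen 0: 11010010000011001
Gen 1 (rule 106): 11100100000111010
Gen 2 (rule 62): 10011110001100111
Gen 3 (rule 105): 00010010101100101
Gen 4 (rule 106): 00100101011101010
Gen 5 (rule 62): 01111111110011111
Gen 6 (rule 105): 01000000010010001
Gen 7 (rule 106): 10000000100100010
Gen 8 (rule 62): 11000001111110111
Gen 9 (rule 105): 11011101000011101
Gen 10 (rule 106): 11110110000110110
Gen 11 (rule 62): 10001101001101101
Gen 12 (rule 105): 00101110001111110

Answer: 00101110001111110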